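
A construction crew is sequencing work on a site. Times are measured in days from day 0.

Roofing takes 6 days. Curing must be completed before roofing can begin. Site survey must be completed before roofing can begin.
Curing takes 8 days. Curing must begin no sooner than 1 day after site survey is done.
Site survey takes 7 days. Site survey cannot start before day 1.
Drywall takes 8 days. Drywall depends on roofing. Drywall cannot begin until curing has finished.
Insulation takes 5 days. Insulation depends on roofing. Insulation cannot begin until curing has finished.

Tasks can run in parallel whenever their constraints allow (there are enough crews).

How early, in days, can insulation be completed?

Site survey waits on its own release at day 1, so it starts at day 1 and finishes at 1 + 7 = day 8.
After site survey (finishes day 8, plus 1-day gap → day 9), curing can start at day 9 and finishes at day 17.
Roofing needs all of curing (finishes day 17); site survey (finishes day 8). That puts its earliest start at day 17; it finishes at 17 + 6 = day 23.
Insulation needs all of roofing (finishes day 23); curing (finishes day 17). That puts its earliest start at day 23; it finishes at 23 + 5 = day 28.

28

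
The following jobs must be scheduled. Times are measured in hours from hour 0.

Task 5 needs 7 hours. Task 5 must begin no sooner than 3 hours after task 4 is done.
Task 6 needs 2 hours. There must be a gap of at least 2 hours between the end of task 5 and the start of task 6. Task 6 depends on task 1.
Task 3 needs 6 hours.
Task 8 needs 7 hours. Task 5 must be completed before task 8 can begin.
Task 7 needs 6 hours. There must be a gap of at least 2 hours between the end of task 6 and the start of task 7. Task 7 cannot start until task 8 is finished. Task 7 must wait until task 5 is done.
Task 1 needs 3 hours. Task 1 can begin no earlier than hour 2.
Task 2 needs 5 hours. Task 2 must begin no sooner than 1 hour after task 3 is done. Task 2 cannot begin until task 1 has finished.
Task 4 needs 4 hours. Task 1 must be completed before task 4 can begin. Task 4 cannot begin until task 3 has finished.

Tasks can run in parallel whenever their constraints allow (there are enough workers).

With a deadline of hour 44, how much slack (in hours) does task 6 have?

Task 3 has no prerequisites, so it starts at hour 0 and finishes at hour 6.
Task 1 cannot begin until its own release at hour 2. It runs from hour 2 to 2 + 3 = hour 5.
Task 4 has to wait for task 1 (finishes hour 5); task 3 (finishes hour 6). The latest of these is hour 6, so task 4 runs hour 6 to 6 + 4 = hour 10.
Task 5 cannot begin until task 4 (finishes hour 10, plus 3-hour gap → hour 13). It runs from hour 13 to 13 + 7 = hour 20.
For task 6: task 5 (finishes hour 20, plus 2-hour gap → hour 22); task 1 (finishes hour 5). Taking the maximum gives a start of hour 22, and it finishes at 22 + 2 = hour 24.

Working backward from the deadline:
To finish by hour 44, task 7 (duration 6) must start no later than hour 38.
Since task 7 (must start by hour 38, minus 2-hour gap → hour 36) depends on it, task 6 must finish by hour 36. Backing off its 2-hour duration gives a latest start of hour 34.
So task 6 can start as early as hour 22 and as late as hour 34, giving 34 − 22 = 12 hours of slack.

12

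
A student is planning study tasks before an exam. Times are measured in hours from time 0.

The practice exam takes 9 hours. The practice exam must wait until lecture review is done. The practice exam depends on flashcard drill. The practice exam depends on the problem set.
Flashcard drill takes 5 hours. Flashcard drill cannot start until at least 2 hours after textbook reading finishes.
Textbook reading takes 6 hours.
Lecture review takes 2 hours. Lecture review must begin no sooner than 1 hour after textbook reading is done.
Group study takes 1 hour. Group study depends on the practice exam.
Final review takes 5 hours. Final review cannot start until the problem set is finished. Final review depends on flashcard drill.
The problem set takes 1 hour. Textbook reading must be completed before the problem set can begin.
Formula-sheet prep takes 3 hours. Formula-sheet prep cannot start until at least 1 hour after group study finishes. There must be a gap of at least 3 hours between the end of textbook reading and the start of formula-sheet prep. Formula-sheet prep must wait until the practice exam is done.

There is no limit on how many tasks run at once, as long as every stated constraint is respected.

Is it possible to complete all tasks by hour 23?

Textbook reading can start immediately at hour 0; it finishes at hour 6.
After textbook reading (finishes hour 6, plus 2-hour gap → hour 8), flashcard drill can start at hour 8 and finishes at hour 13.
The problem set waits on textbook reading (finishes hour 6), so it starts at hour 6 and finishes at 6 + 1 = hour 7.
Final review cannot start until the problem set (finishes hour 7); flashcard drill (finishes hour 13). The controlling bound is hour 13, so final review finishes at 13 + 5 = hour 18.
After textbook reading (finishes hour 6, plus 1-hour gap → hour 7), lecture review can start at hour 7 and finishes at hour 9.
For the practice exam: lecture review (finishes hour 9); flashcard drill (finishes hour 13); the problem set (finishes hour 7). Taking the maximum gives a start of hour 13, and it finishes at 13 + 9 = hour 22.
Group study cannot begin until the practice exam (finishes hour 22). It runs from hour 22 to 22 + 1 = hour 23.
Formula-sheet prep cannot start until group study (finishes hour 23, plus 1-hour gap → hour 24); textbook reading (finishes hour 6, plus 3-hour gap → hour 9); the practice exam (finishes hour 22). The controlling bound is hour 24, so formula-sheet prep finishes at 24 + 3 = hour 27.
The earliest everything can be done is hour 27, which is after the deadline of 23, so it is not possible.

No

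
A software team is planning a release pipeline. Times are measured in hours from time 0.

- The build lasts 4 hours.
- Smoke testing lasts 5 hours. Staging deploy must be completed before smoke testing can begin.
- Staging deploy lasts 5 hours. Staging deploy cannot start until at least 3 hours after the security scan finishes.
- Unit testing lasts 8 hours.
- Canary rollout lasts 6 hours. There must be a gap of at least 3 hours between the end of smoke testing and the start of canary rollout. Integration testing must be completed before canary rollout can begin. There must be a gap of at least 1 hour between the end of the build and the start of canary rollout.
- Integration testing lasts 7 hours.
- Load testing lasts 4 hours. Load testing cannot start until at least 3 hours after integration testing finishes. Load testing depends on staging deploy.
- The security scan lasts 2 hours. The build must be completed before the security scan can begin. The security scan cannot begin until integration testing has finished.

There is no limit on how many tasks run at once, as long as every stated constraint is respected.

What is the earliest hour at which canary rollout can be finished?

Integration testing has no prerequisites, so it starts at hour 0 and finishes at hour 7.
The build has no prerequisites, so it starts at hour 0 and finishes at hour 4.
The security scan has to wait for the build (finishes hour 4); integration testing (finishes hour 7). The latest of these is hour 7, so the security scan runs hour 7 to 7 + 2 = hour 9.
Staging deploy cannot begin until the security scan (finishes hour 9, plus 3-hour gap → hour 12). It runs from hour 12 to 12 + 5 = hour 17.
After staging deploy (finishes hour 17), smoke testing can start at hour 17 and finishes at hour 22.
Canary rollout needs all of smoke testing (finishes hour 22, plus 3-hour gap → hour 25); integration testing (finishes hour 7); the build (finishes hour 4, plus 1-hour gap → hour 5). That puts its earliest start at hour 25; it finishes at 25 + 6 = hour 31.

31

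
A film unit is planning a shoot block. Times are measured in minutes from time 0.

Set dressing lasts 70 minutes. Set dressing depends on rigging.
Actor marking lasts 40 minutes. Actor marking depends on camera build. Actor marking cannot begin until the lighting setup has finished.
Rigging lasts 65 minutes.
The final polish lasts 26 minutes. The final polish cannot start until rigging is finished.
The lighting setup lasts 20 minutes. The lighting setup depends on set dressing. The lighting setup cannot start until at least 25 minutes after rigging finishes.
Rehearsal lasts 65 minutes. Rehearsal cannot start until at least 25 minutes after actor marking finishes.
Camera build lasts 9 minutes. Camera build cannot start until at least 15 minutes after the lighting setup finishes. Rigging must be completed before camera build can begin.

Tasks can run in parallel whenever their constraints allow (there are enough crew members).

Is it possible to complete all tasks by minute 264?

Nothing blocks rigging, so it runs from minute 0 to minute 65.
After rigging (finishes minute 65), the final polish can start at minute 65 and finishes at minute 91.
After rigging (finishes minute 65), set dressing can start at minute 65 and finishes at minute 135.
The lighting setup needs all of set dressing (finishes minute 135); rigging (finishes minute 65, plus 25-minute gap → minute 90). That puts its earliest start at minute 135; it finishes at 135 + 20 = minute 155.
Camera build cannot start until the lighting setup (finishes minute 155, plus 15-minute gap → minute 170); rigging (finishes minute 65). The controlling bound is minute 170, so camera build finishes at 170 + 9 = minute 179.
Actor marking has to wait for camera build (finishes minute 179); the lighting setup (finishes minute 155). The latest of these is minute 179, so actor marking runs minute 179 to 179 + 40 = minute 219.
Rehearsal cannot begin until actor marking (finishes minute 219, plus 25-minute gap → minute 244). It runs from minute 244 to 244 + 65 = minute 309.
The earliest everything can be done is minute 309, which is after the deadline of 264, so it is not possible.

No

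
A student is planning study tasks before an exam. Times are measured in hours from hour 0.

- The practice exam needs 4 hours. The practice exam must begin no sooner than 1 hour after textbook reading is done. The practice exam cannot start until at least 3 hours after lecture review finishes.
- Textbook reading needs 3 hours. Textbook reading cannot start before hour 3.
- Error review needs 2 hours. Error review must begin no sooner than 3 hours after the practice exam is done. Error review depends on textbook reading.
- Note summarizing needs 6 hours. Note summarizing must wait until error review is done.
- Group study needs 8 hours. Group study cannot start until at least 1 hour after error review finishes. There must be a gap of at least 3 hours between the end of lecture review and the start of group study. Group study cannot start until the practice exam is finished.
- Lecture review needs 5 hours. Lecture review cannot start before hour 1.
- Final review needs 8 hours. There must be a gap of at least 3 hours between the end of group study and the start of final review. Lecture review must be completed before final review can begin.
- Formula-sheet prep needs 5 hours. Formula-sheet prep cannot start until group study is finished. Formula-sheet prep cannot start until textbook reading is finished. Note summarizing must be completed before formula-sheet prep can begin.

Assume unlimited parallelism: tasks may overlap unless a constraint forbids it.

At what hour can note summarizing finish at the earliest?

Lecture review cannot begin until its own release at hour 1. It runs from hour 1 to 1 + 5 = hour 6.
After its own release at hour 3, textbook reading can start at hour 3 and finishes at hour 6.
For the practice exam: textbook reading (finishes hour 6, plus 1-hour gap → hour 7); lecture review (finishes hour 6, plus 3-hour gap → hour 9). Taking the maximum gives a start of hour 9, and it finishes at 9 + 4 = hour 13.
Error review has to wait for the practice exam (finishes hour 13, plus 3-hour gap → hour 16); textbook reading (finishes hour 6). The latest of these is hour 16, so error review runs hour 16 to 16 + 2 = hour 18.
After error review (finishes hour 18), note summarizing can start at hour 18 and finishes at hour 24.

24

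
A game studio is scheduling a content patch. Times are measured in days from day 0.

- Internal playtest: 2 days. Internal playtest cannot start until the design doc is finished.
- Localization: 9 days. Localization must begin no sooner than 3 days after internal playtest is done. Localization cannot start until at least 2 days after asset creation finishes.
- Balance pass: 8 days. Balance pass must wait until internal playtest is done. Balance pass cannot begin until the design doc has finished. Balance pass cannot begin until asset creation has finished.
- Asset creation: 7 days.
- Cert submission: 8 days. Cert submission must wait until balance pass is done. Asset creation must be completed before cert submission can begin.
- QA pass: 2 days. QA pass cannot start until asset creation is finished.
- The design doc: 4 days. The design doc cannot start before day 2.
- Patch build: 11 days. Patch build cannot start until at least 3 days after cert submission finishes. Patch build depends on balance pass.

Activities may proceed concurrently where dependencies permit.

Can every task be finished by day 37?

Asset creation has no prerequisites, so it starts at day 0 and finishes at day 7.
QA pass waits on asset creation (finishes day 7), so it starts at day 7 and finishes at 7 + 2 = day 9.
The design doc waits on its own release at day 2, so it starts at day 2 and finishes at 2 + 4 = day 6.
Internal playtest cannot begin until the design doc (finishes day 6). It runs from day 6 to 6 + 2 = day 8.
Localization has to wait for internal playtest (finishes day 8, plus 3-day gap → day 11); asset creation (finishes day 7, plus 2-day gap → day 9). The latest of these is day 11, so localization runs day 11 to 11 + 9 = day 20.
Balance pass has to wait for internal playtest (finishes day 8); the design doc (finishes day 6); asset creation (finishes day 7). The latest of these is day 8, so balance pass runs day 8 to 8 + 8 = day 16.
Cert submission has to wait for balance pass (finishes day 16); asset creation (finishes day 7). The latest of these is day 16, so cert submission runs day 16 to 16 + 8 = day 24.
Patch build cannot start until cert submission (finishes day 24, plus 3-day gap → day 27); balance pass (finishes day 16). The controlling bound is day 27, so patch build finishes at 27 + 11 = day 38.
The earliest everything can be done is day 38, which is after the deadline of 37, so it is not possible.

No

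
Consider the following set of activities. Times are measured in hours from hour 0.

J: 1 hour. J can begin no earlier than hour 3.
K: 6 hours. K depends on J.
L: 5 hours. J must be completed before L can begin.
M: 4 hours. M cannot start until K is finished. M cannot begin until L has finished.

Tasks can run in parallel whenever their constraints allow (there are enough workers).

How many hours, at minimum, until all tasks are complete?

14

J cannot begin until its own release at hour 3. It runs from hour 3 to 3 + 1 = hour 4.
L waits on J (finishes hour 4), so it starts at hour 4 and finishes at 4 + 5 = hour 9.
After J (finishes hour 4), K can start at hour 4 and finishes at hour 10.
M cannot start until K (finishes hour 10); L (finishes hour 9). The controlling bound is hour 10, so M finishes at 10 + 4 = hour 14.
All tasks are finished once the last one completes. Finish times: J at 4, K at 10, L at 9, M at 14. The latest is hour 14.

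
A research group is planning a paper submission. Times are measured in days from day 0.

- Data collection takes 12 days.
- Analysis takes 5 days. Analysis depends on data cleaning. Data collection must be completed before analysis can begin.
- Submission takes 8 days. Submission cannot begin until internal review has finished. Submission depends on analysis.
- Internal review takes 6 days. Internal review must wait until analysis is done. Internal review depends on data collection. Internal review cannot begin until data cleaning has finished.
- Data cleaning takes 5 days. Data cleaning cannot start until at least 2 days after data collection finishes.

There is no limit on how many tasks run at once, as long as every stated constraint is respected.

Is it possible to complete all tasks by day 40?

Nothing blocks data collection, so it runs from day 0 to day 12.
After data collection (finishes day 12, plus 2-day gap → day 14), data cleaning can start at day 14 and finishes at day 19.
For analysis: data cleaning (finishes day 19); data collection (finishes day 12). Taking the maximum gives a start of day 19, and it finishes at 19 + 5 = day 24.
For internal review: analysis (finishes day 24); data collection (finishes day 12); data cleaning (finishes day 19). Taking the maximum gives a start of day 24, and it finishes at 24 + 6 = day 30.
For submission: internal review (finishes day 30); analysis (finishes day 24). Taking the maximum gives a start of day 30, and it finishes at 30 + 8 = day 38.
Every task is finished by day 38, which is no later than the deadline of 40, so the schedule is feasible.

Yes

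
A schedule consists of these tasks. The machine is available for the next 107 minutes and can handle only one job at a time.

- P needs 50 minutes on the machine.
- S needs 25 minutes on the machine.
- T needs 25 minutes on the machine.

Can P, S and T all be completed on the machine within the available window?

Running back to back, the jobs need 50 + 25 + 25 = 100 minutes on the machine.
Since 100 ≤ 107, they fit within the window.

Yes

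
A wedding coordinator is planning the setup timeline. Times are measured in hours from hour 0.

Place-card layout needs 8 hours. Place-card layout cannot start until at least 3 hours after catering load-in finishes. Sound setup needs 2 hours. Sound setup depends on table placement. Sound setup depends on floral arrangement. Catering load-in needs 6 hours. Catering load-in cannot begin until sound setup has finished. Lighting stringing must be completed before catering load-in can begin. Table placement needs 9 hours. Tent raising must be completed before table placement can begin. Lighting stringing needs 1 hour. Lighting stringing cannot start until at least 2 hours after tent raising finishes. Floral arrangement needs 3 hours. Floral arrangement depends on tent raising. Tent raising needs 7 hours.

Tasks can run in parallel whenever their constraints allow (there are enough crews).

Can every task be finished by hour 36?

Tent raising can start immediately at hour 0; it finishes at hour 7.
Lighting stringing waits on tent raising (finishes hour 7, plus 2-hour gap → hour 9), so it starts at hour 9 and finishes at 9 + 1 = hour 10.
After tent raising (finishes hour 7), floral arrangement can start at hour 7 and finishes at hour 10.
Table placement cannot begin until tent raising (finishes hour 7). It runs from hour 7 to 7 + 9 = hour 16.
Sound setup cannot start until table placement (finishes hour 16); floral arrangement (finishes hour 10). The controlling bound is hour 16, so sound setup finishes at 16 + 2 = hour 18.
For catering load-in: sound setup (finishes hour 18); lighting stringing (finishes hour 10). Taking the maximum gives a start of hour 18, and it finishes at 18 + 6 = hour 24.
Place-card layout cannot begin until catering load-in (finishes hour 24, plus 3-hour gap → hour 27). It runs from hour 27 to 27 + 8 = hour 35.
Every task is finished by hour 35, which is no later than the deadline of 36, so the schedule is feasible.

Yes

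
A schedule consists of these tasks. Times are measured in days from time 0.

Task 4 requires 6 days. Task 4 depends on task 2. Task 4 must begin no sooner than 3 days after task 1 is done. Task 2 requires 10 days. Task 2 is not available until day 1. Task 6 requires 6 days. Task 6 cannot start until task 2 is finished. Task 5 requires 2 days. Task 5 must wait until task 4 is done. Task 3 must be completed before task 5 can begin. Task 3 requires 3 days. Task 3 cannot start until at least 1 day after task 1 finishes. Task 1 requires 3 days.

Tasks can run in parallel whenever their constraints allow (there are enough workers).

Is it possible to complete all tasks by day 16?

Task 2 waits on its own release at day 1, so it starts at day 1 and finishes at 1 + 10 = day 11.
After task 2 (finishes day 11), task 6 can start at day 11 and finishes at day 17.
Task 1 has no prerequisites, so it starts at day 0 and finishes at day 3.
For task 4: task 2 (finishes day 11); task 1 (finishes day 3, plus 3-day gap → day 6). Taking the maximum gives a start of day 11, and it finishes at 11 + 6 = day 17.
After task 1 (finishes day 3, plus 1-day gap → day 4), task 3 can start at day 4 and finishes at day 7.
Task 5 cannot start until task 4 (finishes day 17); task 3 (finishes day 7). The controlling bound is day 17, so task 5 finishes at 17 + 2 = day 19.
The earliest everything can be done is day 19, which is after the deadline of 16, so it is not possible.

No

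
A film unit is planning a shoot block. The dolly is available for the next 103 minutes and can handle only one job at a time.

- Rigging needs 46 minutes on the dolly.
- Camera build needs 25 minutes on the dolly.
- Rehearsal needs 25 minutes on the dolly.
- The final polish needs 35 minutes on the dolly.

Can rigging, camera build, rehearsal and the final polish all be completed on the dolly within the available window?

No

Running back to back, the jobs need 46 + 25 + 25 + 35 = 131 minutes on the dolly.
Since 131 > 103, they cannot all fit.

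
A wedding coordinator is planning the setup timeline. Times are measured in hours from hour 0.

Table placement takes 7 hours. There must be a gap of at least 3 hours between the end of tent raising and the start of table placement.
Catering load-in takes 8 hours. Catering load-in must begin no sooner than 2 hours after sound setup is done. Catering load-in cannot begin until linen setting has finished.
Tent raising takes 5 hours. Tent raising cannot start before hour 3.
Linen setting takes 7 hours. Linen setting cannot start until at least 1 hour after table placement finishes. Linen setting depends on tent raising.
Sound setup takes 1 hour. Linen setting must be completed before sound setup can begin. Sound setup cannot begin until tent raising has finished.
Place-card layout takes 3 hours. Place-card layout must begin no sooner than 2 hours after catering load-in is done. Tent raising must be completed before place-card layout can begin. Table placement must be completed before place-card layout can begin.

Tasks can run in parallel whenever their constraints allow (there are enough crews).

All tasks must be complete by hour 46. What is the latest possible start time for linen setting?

Place-card layout has no dependents, so it just needs to finish by hour 46. Starting by 46 − 3 = hour 43 achieves that.
Catering load-in must finish before place-card layout (must start by hour 43, minus 2-hour gap → hour 41). With an 8-hour duration, catering load-in must start by 41 − 8 = hour 33.
Sound setup must finish before catering load-in (must start by hour 33, minus 2-hour gap → hour 31). With a 1-hour duration, sound setup must start by 31 − 1 = hour 30.
Linen setting has several dependents: sound setup (must start by hour 30); catering load-in (must start by hour 33). The earliest of those limits is hour 30, so linen setting must start by 30 − 7 = hour 23.

23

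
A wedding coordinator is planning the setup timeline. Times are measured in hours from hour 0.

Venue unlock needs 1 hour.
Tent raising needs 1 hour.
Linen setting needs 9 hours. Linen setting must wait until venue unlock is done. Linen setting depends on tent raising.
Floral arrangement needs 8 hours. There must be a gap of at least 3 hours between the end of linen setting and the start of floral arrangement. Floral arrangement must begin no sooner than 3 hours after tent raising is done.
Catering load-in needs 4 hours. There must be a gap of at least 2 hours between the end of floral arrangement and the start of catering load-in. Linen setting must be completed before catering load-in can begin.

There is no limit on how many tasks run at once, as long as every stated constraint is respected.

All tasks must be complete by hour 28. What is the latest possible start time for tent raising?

1

To finish by hour 28, catering load-in (duration 4) must start no later than hour 24.
Since catering load-in (must start by hour 24, minus 2-hour gap → hour 22) depends on it, floral arrangement must finish by hour 22. Backing off its 8-hour duration gives a latest start of hour 14.
Linen setting must finish in time for floral arrangement (must start by hour 14, minus 3-hour gap → hour 11); catering load-in (must start by hour 24). The tightest is hour 11, so linen setting must start by 11 − 9 = hour 2.
Tent raising must finish in time for linen setting (must start by hour 2); floral arrangement (must start by hour 14, minus 3-hour gap → hour 11). The tightest is hour 2, so tent raising must start by 2 − 1 = hour 1.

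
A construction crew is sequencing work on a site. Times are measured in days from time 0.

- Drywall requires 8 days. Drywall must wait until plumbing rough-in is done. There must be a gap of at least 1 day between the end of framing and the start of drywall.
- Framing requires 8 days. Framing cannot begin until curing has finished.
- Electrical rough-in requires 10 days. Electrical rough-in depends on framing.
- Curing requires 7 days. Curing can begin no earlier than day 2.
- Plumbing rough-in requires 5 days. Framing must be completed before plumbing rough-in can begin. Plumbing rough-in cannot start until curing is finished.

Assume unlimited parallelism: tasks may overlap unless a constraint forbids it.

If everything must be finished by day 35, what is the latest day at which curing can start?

7

Drywall has no dependents, so it just needs to finish by day 35. Starting by 35 − 8 = day 27 achieves that.
Plumbing rough-in must finish before drywall (must start by day 27). With a 5-day duration, plumbing rough-in must start by 27 − 5 = day 22.
Electrical rough-in has no dependents, so it just needs to finish by day 35. Starting by 35 − 10 = day 25 achieves that.
For framing: plumbing rough-in (must start by day 22); electrical rough-in (must start by day 25); drywall (must start by day 27, minus 1-day gap → day 26). The most restrictive is day 22; with an 8-day duration, framing must start by day 14.
Curing has several dependents: framing (must start by day 14); plumbing rough-in (must start by day 22). The earliest of those limits is day 14, so curing must start by 14 − 7 = day 7.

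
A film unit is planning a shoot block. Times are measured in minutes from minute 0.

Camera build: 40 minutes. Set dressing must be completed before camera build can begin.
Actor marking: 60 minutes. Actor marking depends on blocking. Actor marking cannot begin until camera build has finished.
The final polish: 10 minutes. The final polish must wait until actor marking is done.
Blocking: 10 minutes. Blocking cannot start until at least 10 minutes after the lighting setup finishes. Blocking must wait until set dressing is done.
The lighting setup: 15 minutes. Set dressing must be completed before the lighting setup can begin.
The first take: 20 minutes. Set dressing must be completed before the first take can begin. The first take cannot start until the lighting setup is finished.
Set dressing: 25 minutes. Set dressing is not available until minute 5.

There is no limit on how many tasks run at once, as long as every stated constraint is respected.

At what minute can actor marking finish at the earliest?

Set dressing waits on its own release at minute 5, so it starts at minute 5 and finishes at 5 + 25 = minute 30.
After set dressing (finishes minute 30), camera build can start at minute 30 and finishes at minute 70.
The lighting setup cannot begin until set dressing (finishes minute 30). It runs from minute 30 to 30 + 15 = minute 45.
Blocking cannot start until the lighting setup (finishes minute 45, plus 10-minute gap → minute 55); set dressing (finishes minute 30). The controlling bound is minute 55, so blocking finishes at 55 + 10 = minute 65.
Actor marking needs all of blocking (finishes minute 65); camera build (finishes minute 70). That puts its earliest start at minute 70; it finishes at 70 + 60 = minute 130.

130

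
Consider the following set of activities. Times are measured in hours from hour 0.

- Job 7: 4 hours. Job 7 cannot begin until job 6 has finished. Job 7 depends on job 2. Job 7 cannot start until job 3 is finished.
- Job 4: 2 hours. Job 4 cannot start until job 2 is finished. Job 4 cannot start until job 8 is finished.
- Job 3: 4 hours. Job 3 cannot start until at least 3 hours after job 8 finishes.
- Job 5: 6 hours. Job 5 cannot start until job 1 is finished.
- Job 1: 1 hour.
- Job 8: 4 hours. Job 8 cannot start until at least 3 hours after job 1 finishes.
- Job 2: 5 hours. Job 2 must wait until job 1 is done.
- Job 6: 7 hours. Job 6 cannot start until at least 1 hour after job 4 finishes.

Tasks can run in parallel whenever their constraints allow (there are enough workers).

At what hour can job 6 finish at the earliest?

18

Job 1 can start immediately at hour 0; it finishes at hour 1.
Job 8 waits on job 1 (finishes hour 1, plus 3-hour gap → hour 4), so it starts at hour 4 and finishes at 4 + 4 = hour 8.
Job 2 waits on job 1 (finishes hour 1), so it starts at hour 1 and finishes at 1 + 5 = hour 6.
Job 4 needs all of job 2 (finishes hour 6); job 8 (finishes hour 8). That puts its earliest start at hour 8; it finishes at 8 + 2 = hour 10.
Job 6 waits on job 4 (finishes hour 10, plus 1-hour gap → hour 11), so it starts at hour 11 and finishes at 11 + 7 = hour 18.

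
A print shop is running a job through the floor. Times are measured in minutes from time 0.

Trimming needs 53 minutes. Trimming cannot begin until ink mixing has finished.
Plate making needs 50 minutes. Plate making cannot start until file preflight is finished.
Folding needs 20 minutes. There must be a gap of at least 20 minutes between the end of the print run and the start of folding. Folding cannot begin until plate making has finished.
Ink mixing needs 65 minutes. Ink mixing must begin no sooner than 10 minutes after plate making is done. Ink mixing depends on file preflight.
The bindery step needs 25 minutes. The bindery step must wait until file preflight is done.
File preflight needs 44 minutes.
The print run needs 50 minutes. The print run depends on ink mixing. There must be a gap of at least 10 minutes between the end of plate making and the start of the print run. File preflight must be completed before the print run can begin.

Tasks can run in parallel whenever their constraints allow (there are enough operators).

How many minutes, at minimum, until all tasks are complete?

File preflight can start immediately at minute 0; it finishes at minute 44.
After file preflight (finishes minute 44), the bindery step can start at minute 44 and finishes at minute 69.
Plate making waits on file preflight (finishes minute 44), so it starts at minute 44 and finishes at 44 + 50 = minute 94.
Ink mixing cannot start until plate making (finishes minute 94, plus 10-minute gap → minute 104); file preflight (finishes minute 44). The controlling bound is minute 104, so ink mixing finishes at 104 + 65 = minute 169.
After ink mixing (finishes minute 169), trimming can start at minute 169 and finishes at minute 222.
The print run cannot start until ink mixing (finishes minute 169); plate making (finishes minute 94, plus 10-minute gap → minute 104); file preflight (finishes minute 44). The controlling bound is minute 169, so the print run finishes at 169 + 50 = minute 219.
Folding needs all of the print run (finishes minute 219, plus 20-minute gap → minute 239); plate making (finishes minute 94). That puts its earliest start at minute 239; it finishes at 239 + 20 = minute 259.
All tasks are finished once the last one completes. Finish times: File preflight at 44, Plate making at 94, Ink mixing at 169, The print run at 219, Trimming at 222, Folding at 259, The bindery step at 69. The latest is minute 259.

259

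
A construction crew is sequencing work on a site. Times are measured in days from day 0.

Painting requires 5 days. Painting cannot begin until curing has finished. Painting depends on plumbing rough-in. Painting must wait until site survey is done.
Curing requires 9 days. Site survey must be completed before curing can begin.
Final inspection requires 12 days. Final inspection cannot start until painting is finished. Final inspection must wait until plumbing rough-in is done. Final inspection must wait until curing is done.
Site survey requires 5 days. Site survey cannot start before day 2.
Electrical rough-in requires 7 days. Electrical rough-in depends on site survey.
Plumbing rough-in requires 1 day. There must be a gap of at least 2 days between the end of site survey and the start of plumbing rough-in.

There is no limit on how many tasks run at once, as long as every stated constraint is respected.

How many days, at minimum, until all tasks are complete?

33

Site survey waits on its own release at day 2, so it starts at day 2 and finishes at 2 + 5 = day 7.
After site survey (finishes day 7), electrical rough-in can start at day 7 and finishes at day 14.
After site survey (finishes day 7, plus 2-day gap → day 9), plumbing rough-in can start at day 9 and finishes at day 10.
After site survey (finishes day 7), curing can start at day 7 and finishes at day 16.
Painting needs all of curing (finishes day 16); plumbing rough-in (finishes day 10); site survey (finishes day 7). That puts its earliest start at day 16; it finishes at 16 + 5 = day 21.
Final inspection cannot start until painting (finishes day 21); plumbing rough-in (finishes day 10); curing (finishes day 16). The controlling bound is day 21, so final inspection finishes at 21 + 12 = day 33.
All tasks are finished once the last one completes. Finish times: Site survey at 7, Curing at 16, Plumbing rough-in at 10, Electrical rough-in at 14, Painting at 21, Final inspection at 33. The latest is day 33.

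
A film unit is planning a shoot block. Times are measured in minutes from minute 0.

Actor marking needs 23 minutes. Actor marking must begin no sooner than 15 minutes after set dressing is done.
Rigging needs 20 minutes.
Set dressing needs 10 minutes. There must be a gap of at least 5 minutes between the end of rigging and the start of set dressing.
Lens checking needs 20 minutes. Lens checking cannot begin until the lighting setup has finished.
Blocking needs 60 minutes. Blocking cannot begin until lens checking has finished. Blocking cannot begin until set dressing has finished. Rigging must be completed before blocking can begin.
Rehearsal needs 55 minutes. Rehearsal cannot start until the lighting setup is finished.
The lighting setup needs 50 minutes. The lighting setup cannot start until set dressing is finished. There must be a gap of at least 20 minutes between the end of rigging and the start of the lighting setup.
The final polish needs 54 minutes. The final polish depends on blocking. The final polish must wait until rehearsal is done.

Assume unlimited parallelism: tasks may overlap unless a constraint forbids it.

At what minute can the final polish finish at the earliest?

224

Nothing blocks rigging, so it runs from minute 0 to minute 20.
Set dressing cannot begin until rigging (finishes minute 20, plus 5-minute gap → minute 25). It runs from minute 25 to 25 + 10 = minute 35.
The lighting setup needs all of set dressing (finishes minute 35); rigging (finishes minute 20, plus 20-minute gap → minute 40). That puts its earliest start at minute 40; it finishes at 40 + 50 = minute 90.
After the lighting setup (finishes minute 90), rehearsal can start at minute 90 and finishes at minute 145.
Lens checking waits on the lighting setup (finishes minute 90), so it starts at minute 90 and finishes at 90 + 20 = minute 110.
Blocking cannot start until lens checking (finishes minute 110); set dressing (finishes minute 35); rigging (finishes minute 20). The controlling bound is minute 110, so blocking finishes at 110 + 60 = minute 170.
The final polish needs all of blocking (finishes minute 170); rehearsal (finishes minute 145). That puts its earliest start at minute 170; it finishes at 170 + 54 = minute 224.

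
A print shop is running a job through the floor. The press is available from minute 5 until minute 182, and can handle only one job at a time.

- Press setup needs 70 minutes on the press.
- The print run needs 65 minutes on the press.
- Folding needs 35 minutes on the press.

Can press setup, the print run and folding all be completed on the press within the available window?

The press window is 182 − 5 = 177 minutes.
Running back to back, the jobs need 70 + 65 + 35 = 170 minutes on the press.
Since 170 ≤ 177, they fit within the window.

Yes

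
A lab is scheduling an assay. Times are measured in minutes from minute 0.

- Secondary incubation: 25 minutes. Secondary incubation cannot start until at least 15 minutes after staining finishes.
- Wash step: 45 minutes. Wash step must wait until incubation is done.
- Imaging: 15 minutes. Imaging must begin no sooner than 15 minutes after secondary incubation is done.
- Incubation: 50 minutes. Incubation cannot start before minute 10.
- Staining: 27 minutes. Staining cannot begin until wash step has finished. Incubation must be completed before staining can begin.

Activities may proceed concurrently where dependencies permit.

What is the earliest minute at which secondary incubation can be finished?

172

After its own release at minute 10, incubation can start at minute 10 and finishes at minute 60.
After incubation (finishes minute 60), wash step can start at minute 60 and finishes at minute 105.
Staining needs all of wash step (finishes minute 105); incubation (finishes minute 60). That puts its earliest start at minute 105; it finishes at 105 + 27 = minute 132.
Secondary incubation cannot begin until staining (finishes minute 132, plus 15-minute gap → minute 147). It runs from minute 147 to 147 + 25 = minute 172.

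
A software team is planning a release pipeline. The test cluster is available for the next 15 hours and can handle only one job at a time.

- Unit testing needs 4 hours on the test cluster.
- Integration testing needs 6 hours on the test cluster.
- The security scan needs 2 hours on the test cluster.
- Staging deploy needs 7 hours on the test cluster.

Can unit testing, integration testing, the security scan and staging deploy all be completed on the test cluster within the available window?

No

Running back to back, the jobs need 4 + 6 + 2 + 7 = 19 hours on the test cluster.
Since 19 > 15, they cannot all fit.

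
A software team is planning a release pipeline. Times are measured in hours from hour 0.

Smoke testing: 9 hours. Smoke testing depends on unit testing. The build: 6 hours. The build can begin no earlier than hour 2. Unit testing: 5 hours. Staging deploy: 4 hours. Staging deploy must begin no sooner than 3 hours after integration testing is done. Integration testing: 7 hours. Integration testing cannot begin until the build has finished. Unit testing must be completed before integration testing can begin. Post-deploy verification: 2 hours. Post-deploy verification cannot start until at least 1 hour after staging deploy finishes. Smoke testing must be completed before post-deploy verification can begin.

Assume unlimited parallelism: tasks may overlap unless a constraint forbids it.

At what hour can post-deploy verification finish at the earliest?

Nothing blocks unit testing, so it runs from hour 0 to hour 5.
Smoke testing cannot begin until unit testing (finishes hour 5). It runs from hour 5 to 5 + 9 = hour 14.
After its own release at hour 2, the build can start at hour 2 and finishes at hour 8.
Integration testing needs all of the build (finishes hour 8); unit testing (finishes hour 5). That puts its earliest start at hour 8; it finishes at 8 + 7 = hour 15.
Staging deploy cannot begin until integration testing (finishes hour 15, plus 3-hour gap → hour 18). It runs from hour 18 to 18 + 4 = hour 22.
For post-deploy verification: staging deploy (finishes hour 22, plus 1-hour gap → hour 23); smoke testing (finishes hour 14). Taking the maximum gives a start of hour 23, and it finishes at 23 + 2 = hour 25.

25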